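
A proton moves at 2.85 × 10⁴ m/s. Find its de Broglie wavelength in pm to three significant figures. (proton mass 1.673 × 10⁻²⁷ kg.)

p = mv = 1.673 × 10⁻²⁷ × 2.85 × 10⁴ = 4.768 × 10⁻²³ kg·m/s.
λ = h/p = 6.626 × 10⁻³⁴ / 4.768 × 10⁻²³ = 1.39 × 10⁻¹¹ m = 13.9 pm.

λ = 13.9 pm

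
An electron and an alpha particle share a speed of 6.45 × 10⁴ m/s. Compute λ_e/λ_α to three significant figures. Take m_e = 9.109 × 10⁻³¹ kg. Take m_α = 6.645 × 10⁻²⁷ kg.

λ_e/λ_α = 7290

At fixed v, p = mv so λ = h/(mv) ∝ 1/m.
λ_e/λ_α = m_α/m_e = 6.645 × 10⁻²⁷/9.109 × 10⁻³¹ = 7290.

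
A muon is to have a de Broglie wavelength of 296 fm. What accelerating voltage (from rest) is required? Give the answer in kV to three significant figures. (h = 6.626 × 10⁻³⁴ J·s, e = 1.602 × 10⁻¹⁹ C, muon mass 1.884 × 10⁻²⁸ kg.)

V = 83.0 kV

p = h/λ = 6.626 × 10⁻³⁴ / 2.960 × 10⁻¹³ = 2.239 × 10⁻²¹ kg·m/s.
KE = p²/(2m) = 1.330 × 10⁻¹⁴ J.
V = KE/e = 1.330 × 10⁻¹⁴ / (1.602 × 10⁻¹⁹) = 83.0 kV.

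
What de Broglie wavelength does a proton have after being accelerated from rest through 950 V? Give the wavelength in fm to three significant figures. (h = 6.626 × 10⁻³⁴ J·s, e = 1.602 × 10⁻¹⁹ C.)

KE = eV = 1.602 × 10⁻¹⁹ × 950.0 = 1.522 × 10⁻¹⁶ J.
p = √(2mKE) = √(2 × 1.673 × 10⁻²⁷ × 1.522 × 10⁻¹⁶) = 7.136 × 10⁻²² kg·m/s.
λ = h/p = 6.626 × 10⁻³⁴ / 7.136 × 10⁻²² = 9.29 × 10⁻¹³ m = 929 fm.

λ = 929 fm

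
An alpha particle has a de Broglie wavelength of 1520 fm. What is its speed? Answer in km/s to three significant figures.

v = 65.6 km/s

p = h/λ = 6.626 × 10⁻³⁴ / 1.520 × 10⁻¹² = 4.359 × 10⁻²² kg·m/s.
v = p/m = 4.359 × 10⁻²² / 6.645 × 10⁻²⁷ = 6.56 × 10⁴ m/s = 65.6 km/s.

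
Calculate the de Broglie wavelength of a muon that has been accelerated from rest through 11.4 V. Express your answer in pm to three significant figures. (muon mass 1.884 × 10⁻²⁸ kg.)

λ = 25.3 pm

KE = eV = 1.602 × 10⁻¹⁹ × 11.40 = 1.826 × 10⁻¹⁸ J.
p = √(2mKE) = √(2 × 1.884 × 10⁻²⁸ × 1.826 × 10⁻¹⁸) = 2.623 × 10⁻²³ kg·m/s.
λ = h/p = 6.626 × 10⁻³⁴ / 2.623 × 10⁻²³ = 2.53 × 10⁻¹¹ m = 25.3 pm.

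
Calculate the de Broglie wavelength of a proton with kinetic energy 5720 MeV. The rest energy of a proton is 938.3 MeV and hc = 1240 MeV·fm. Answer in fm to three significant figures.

λ = 0.188 fm

Total energy E = KE + m₀c² = 5720 + 938.3 = 6658.3 MeV.
(pc)² = E² − (m₀c²)² = (6658.3)² − (938.3)² = 4.345 × 10⁷ MeV², so pc = 6592 MeV.
λ = hc/(pc) = 1240 MeV·fm / 6592 MeV = 0.188 fm.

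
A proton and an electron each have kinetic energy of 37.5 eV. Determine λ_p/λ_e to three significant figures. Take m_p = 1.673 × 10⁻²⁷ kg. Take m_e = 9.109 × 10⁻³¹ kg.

At fixed KE, p = √(2mKE) so λ = h/p ∝ 1/√m.
λ_p/λ_e = √(m_e/m_p) = √(9.109 × 10⁻³¹/1.673 × 10⁻²⁷) = √(5.445 × 10⁻⁴) = 0.0233.

λ_p/λ_e = 0.0233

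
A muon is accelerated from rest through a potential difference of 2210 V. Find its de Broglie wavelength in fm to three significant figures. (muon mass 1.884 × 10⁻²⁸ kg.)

λ = 1810 fm

KE = eV = 1.602 × 10⁻¹⁹ × 2210 = 3.540 × 10⁻¹⁶ J.
p = √(2mKE) = √(2 × 1.884 × 10⁻²⁸ × 3.540 × 10⁻¹⁶) = 3.652 × 10⁻²² kg·m/s.
λ = h/p = 6.626 × 10⁻³⁴ / 3.652 × 10⁻²² = 1.81 × 10⁻¹² m = 1810 fm.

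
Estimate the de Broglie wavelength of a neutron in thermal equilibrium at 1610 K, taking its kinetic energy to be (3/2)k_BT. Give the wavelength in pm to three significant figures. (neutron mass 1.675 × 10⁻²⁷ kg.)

λ = 62.7 pm

KE = (3/2)k_BT = 1.5 × 1.381 × 10⁻²³ × 1610 = 3.335 × 10⁻²⁰ J.
p = √(2mKE) = √(2 × 1.675 × 10⁻²⁷ × 3.335 × 10⁻²⁰) = 1.057 × 10⁻²³ kg·m/s.
λ = h/p = 6.27 × 10⁻¹¹ m = 62.7 pm.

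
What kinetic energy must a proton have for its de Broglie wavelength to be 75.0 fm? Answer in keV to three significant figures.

p = h/λ = 6.626 × 10⁻³⁴ / 7.500 × 10⁻¹⁴ = 8.835 × 10⁻²¹ kg·m/s.
KE = p²/(2m) = (8.835 × 10⁻²¹)² / (2 × 1.673 × 10⁻²⁷) = 2.333 × 10⁻¹⁴ J = 146 keV.

KE = 146 keV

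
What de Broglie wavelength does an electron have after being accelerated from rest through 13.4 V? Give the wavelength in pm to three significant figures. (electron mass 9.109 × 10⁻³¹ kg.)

KE = eV = 1.602 × 10⁻¹⁹ × 13.40 = 2.147 × 10⁻¹⁸ J.
p = √(2mKE) = √(2 × 9.109 × 10⁻³¹ × 2.147 × 10⁻¹⁸) = 1.978 × 10⁻²⁴ kg·m/s.
λ = h/p = 6.626 × 10⁻³⁴ / 1.978 × 10⁻²⁴ = 3.35 × 10⁻¹⁰ m = 335 pm.

λ = 335 pm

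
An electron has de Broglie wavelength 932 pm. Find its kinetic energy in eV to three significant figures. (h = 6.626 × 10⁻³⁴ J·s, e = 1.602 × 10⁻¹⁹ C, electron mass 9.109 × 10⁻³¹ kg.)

p = h/λ = 6.626 × 10⁻³⁴ / 9.320 × 10⁻¹⁰ = 7.109 × 10⁻²⁵ kg·m/s.
KE = p²/(2m) = (7.109 × 10⁻²⁵)² / (2 × 9.109 × 10⁻³¹) = 2.774 × 10⁻¹⁹ J = 1.73 eV.

KE = 1.73 eV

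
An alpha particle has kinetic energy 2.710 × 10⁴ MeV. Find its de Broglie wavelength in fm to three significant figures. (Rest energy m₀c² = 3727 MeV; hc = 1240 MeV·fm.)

Total energy E = KE + m₀c² = 2.710 × 10⁴ + 3727 = 30827 MeV.
(pc)² = E² − (m₀c²)² = (30827)² − (3727)² = 9.364 × 10⁸ MeV², so pc = 3.060 × 10⁴ MeV.
λ = hc/(pc) = 1240 MeV·fm / 3.060 × 10⁴ MeV = 0.0405 fm.

λ = 0.0405 fm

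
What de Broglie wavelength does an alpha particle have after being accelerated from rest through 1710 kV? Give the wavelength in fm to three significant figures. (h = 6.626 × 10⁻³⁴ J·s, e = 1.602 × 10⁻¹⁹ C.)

KE = 2eV = 2 × 1.602 × 10⁻¹⁹ × 1.710 × 10⁶ = 5.479 × 10⁻¹³ J.
p = √(2mKE) = √(2 × 6.645 × 10⁻²⁷ × 5.479 × 10⁻¹³) = 8.533 × 10⁻²⁰ kg·m/s.
λ = h/p = 6.626 × 10⁻³⁴ / 8.533 × 10⁻²⁰ = 7.77 × 10⁻¹⁵ m = 7.77 fm.

λ = 7.77 fm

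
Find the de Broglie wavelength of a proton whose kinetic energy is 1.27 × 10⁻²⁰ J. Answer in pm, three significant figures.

p = √(2mKE) = √(2 × 1.673 × 10⁻²⁷ × 1.270 × 10⁻²⁰) = 6.519 × 10⁻²⁴ kg·m/s.
λ = h/p = 6.626 × 10⁻³⁴ / 6.519 × 10⁻²⁴ = 1.02 × 10⁻¹⁰ m = 102 pm.

λ = 102 pm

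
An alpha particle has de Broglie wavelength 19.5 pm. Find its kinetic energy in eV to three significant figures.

p = h/λ = 6.626 × 10⁻³⁴ / 1.950 × 10⁻¹¹ = 3.398 × 10⁻²³ kg·m/s.
KE = p²/(2m) = (3.398 × 10⁻²³)² / (2 × 6.645 × 10⁻²⁷) = 8.688 × 10⁻²⁰ J = 0.542 eV.

KE = 0.542 eV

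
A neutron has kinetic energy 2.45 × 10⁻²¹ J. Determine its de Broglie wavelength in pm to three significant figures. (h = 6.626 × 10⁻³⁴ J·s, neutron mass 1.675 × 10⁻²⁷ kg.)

λ = 231 pm

p = √(2mKE) = √(2 × 1.675 × 10⁻²⁷ × 2.450 × 10⁻²¹) = 2.865 × 10⁻²⁴ kg·m/s.
λ = h/p = 6.626 × 10⁻³⁴ / 2.865 × 10⁻²⁴ = 2.31 × 10⁻¹⁰ m = 231 pm.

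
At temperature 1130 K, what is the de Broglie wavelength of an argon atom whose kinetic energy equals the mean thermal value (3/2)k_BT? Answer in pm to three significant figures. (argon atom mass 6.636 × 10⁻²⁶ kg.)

λ = 11.9 pm

KE = (3/2)k_BT = 1.5 × 1.381 × 10⁻²³ × 1130 = 2.341 × 10⁻²⁰ J.
p = √(2mKE) = √(2 × 6.636 × 10⁻²⁶ × 2.341 × 10⁻²⁰) = 5.574 × 10⁻²³ kg·m/s.
λ = h/p = 1.19 × 10⁻¹¹ m = 11.9 pm.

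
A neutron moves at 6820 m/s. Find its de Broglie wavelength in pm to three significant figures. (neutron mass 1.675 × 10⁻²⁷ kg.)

λ = 58.0 pm

p = mv = 1.675 × 10⁻²⁷ × 6820 = 1.142 × 10⁻²³ kg·m/s.
λ = h/p = 6.626 × 10⁻³⁴ / 1.142 × 10⁻²³ = 5.80 × 10⁻¹¹ m = 58.0 pm.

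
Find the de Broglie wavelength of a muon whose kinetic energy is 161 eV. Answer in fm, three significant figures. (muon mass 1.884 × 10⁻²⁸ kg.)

λ = 6720 fm

KE = 161 eV = 2.579 × 10⁻¹⁷ J.
p = √(2mKE) = √(2 × 1.884 × 10⁻²⁸ × 2.579 × 10⁻¹⁷) = 9.858 × 10⁻²³ kg·m/s.
λ = h/p = 6.626 × 10⁻³⁴ / 9.858 × 10⁻²³ = 6.72 × 10⁻¹² m = 6720 fm.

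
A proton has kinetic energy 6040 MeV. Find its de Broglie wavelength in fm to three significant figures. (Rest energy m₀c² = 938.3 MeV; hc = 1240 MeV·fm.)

Total energy E = KE + m₀c² = 6040 + 938.3 = 6978.3 MeV.
(pc)² = E² − (m₀c²)² = (6978.3)² − (938.3)² = 4.782 × 10⁷ MeV², so pc = 6915 MeV.
λ = hc/(pc) = 1240 MeV·fm / 6915 MeV = 0.179 fm.

λ = 0.179 fm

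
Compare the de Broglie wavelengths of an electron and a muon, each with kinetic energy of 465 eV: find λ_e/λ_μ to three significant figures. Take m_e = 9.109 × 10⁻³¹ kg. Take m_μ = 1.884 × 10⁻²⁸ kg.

At fixed KE, p = √(2mKE) so λ = h/p ∝ 1/√m.
λ_e/λ_μ = √(m_μ/m_e) = √(1.884 × 10⁻²⁸/9.109 × 10⁻³¹) = √(206.8) = 14.4.

λ_e/λ_μ = 14.4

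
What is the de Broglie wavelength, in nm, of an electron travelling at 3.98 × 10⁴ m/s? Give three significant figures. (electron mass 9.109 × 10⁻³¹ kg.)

p = mv = 9.109 × 10⁻³¹ × 3.98 × 10⁴ = 3.625 × 10⁻²⁶ kg·m/s.
λ = h/p = 6.626 × 10⁻³⁴ / 3.625 × 10⁻²⁶ = 1.83 × 10⁻⁸ m = 18.3 nm.

λ = 18.3 nm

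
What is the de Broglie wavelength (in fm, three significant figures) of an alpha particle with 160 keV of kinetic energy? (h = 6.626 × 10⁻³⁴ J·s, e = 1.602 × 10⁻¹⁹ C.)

λ = 35.9 fm

KE = 160 keV = 2.563 × 10⁻¹⁴ J.
p = √(2mKE) = √(2 × 6.645 × 10⁻²⁷ × 2.563 × 10⁻¹⁴) = 1.846 × 10⁻²⁰ kg·m/s.
λ = h/p = 6.626 × 10⁻³⁴ / 1.846 × 10⁻²⁰ = 3.59 × 10⁻¹⁴ m = 35.9 fm.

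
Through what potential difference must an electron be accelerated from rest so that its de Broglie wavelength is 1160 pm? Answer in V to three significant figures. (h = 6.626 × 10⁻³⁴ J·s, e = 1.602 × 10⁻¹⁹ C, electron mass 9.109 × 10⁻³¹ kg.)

p = h/λ = 6.626 × 10⁻³⁴ / 1.160 × 10⁻⁹ = 5.712 × 10⁻²⁵ kg·m/s.
KE = p²/(2m) = 1.791 × 10⁻¹⁹ J.
V = KE/e = 1.791 × 10⁻¹⁹ / (1.602 × 10⁻¹⁹) = 1.12 V.

V = 1.12 V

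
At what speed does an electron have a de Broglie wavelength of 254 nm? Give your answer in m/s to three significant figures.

v = 2860 m/s

p = h/λ = 6.626 × 10⁻³⁴ / 2.540 × 10⁻⁷ = 2.609 × 10⁻²⁷ kg·m/s.
v = p/m = 2.609 × 10⁻²⁷ / 9.109 × 10⁻³¹ = 2.86 × 10³ m/s = 2860 m/s.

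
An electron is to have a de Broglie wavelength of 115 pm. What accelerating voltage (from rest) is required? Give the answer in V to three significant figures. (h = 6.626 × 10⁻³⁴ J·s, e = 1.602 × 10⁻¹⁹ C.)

V = 114 V

p = h/λ = 6.626 × 10⁻³⁴ / 1.150 × 10⁻¹⁰ = 5.762 × 10⁻²⁴ kg·m/s.
KE = p²/(2m) = 1.822 × 10⁻¹⁷ J.
V = KE/e = 1.822 × 10⁻¹⁷ / (1.602 × 10⁻¹⁹) = 114 V.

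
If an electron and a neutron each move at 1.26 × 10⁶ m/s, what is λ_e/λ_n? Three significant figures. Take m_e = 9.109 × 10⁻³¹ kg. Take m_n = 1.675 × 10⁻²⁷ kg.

λ_e/λ_n = 1840

At fixed v, p = mv so λ = h/(mv) ∝ 1/m.
λ_e/λ_n = m_n/m_e = 1.675 × 10⁻²⁷/9.109 × 10⁻³¹ = 1840.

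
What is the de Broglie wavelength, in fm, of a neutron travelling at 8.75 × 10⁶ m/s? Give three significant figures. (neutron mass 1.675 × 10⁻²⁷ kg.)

λ = 45.2 fm

p = mv = 1.675 × 10⁻²⁷ × 8.75 × 10⁶ = 1.466 × 10⁻²⁰ kg·m/s.
λ = h/p = 6.626 × 10⁻³⁴ / 1.466 × 10⁻²⁰ = 4.52 × 10⁻¹⁴ m = 45.2 fm.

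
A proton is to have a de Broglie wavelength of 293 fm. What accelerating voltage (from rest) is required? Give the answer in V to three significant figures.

p = h/λ = 6.626 × 10⁻³⁴ / 2.930 × 10⁻¹³ = 2.261 × 10⁻²¹ kg·m/s.
KE = p²/(2m) = 1.528 × 10⁻¹⁵ J.
V = KE/e = 1.528 × 10⁻¹⁵ / (1.602 × 10⁻¹⁹) = 9540 V.

V = 9540 V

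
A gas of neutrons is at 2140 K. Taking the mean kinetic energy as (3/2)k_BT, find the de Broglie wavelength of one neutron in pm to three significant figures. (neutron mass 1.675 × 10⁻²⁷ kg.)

KE = (3/2)k_BT = 1.5 × 1.381 × 10⁻²³ × 2140 = 4.433 × 10⁻²⁰ J.
p = √(2mKE) = √(2 × 1.675 × 10⁻²⁷ × 4.433 × 10⁻²⁰) = 1.219 × 10⁻²³ kg·m/s.
λ = h/p = 5.44 × 10⁻¹¹ m = 54.4 pm.

λ = 54.4 pm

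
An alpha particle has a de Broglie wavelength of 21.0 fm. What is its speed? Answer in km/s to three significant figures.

v = 4750 km/s

p = h/λ = 6.626 × 10⁻³⁴ / 2.100 × 10⁻¹⁴ = 3.155 × 10⁻²⁰ kg·m/s.
v = p/m = 3.155 × 10⁻²⁰ / 6.645 × 10⁻²⁷ = 4.75 × 10⁶ m/s = 4750 km/s.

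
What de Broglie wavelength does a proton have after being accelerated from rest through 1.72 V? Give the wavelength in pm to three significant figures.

KE = eV = 1.602 × 10⁻¹⁹ × 1.720 = 2.755 × 10⁻¹⁹ J.
p = √(2mKE) = √(2 × 1.673 × 10⁻²⁷ × 2.755 × 10⁻¹⁹) = 3.036 × 10⁻²³ kg·m/s.
λ = h/p = 6.626 × 10⁻³⁴ / 3.036 × 10⁻²³ = 2.18 × 10⁻¹¹ m = 21.8 pm.

λ = 21.8 pm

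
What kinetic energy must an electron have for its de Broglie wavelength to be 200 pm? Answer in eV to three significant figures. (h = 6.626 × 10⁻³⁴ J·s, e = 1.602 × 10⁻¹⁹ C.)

KE = 37.6 eV

p = h/λ = 6.626 × 10⁻³⁴ / 2.000 × 10⁻¹⁰ = 3.313 × 10⁻²⁴ kg·m/s.
KE = p²/(2m) = (3.313 × 10⁻²⁴)² / (2 × 9.109 × 10⁻³¹) = 6.025 × 10⁻¹⁸ J = 37.6 eV.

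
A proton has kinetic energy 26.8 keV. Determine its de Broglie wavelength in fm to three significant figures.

λ = 175 fm

KE = 26.8 keV = 4.293 × 10⁻¹⁵ J.
p = √(2mKE) = √(2 × 1.673 × 10⁻²⁷ × 4.293 × 10⁻¹⁵) = 3.790 × 10⁻²¹ kg·m/s.
λ = h/p = 6.626 × 10⁻³⁴ / 3.790 × 10⁻²¹ = 1.75 × 10⁻¹³ m = 175 fm.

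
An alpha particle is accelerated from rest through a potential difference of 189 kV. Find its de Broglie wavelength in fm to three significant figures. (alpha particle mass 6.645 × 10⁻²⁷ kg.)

λ = 23.4 fm

KE = 2eV = 2 × 1.602 × 10⁻¹⁹ × 1.890 × 10⁵ = 6.056 × 10⁻¹⁴ J.
p = √(2mKE) = √(2 × 6.645 × 10⁻²⁷ × 6.056 × 10⁻¹⁴) = 2.837 × 10⁻²⁰ kg·m/s.
λ = h/p = 6.626 × 10⁻³⁴ / 2.837 × 10⁻²⁰ = 2.34 × 10⁻¹⁴ m = 23.4 fm.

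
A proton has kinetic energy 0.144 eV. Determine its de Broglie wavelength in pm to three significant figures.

λ = 75.4 pm

KE = 0.144 eV = 2.307 × 10⁻²⁰ J.
p = √(2mKE) = √(2 × 1.673 × 10⁻²⁷ × 2.307 × 10⁻²⁰) = 8.786 × 10⁻²⁴ kg·m/s.
λ = h/p = 6.626 × 10⁻³⁴ / 8.786 × 10⁻²⁴ = 7.54 × 10⁻¹¹ m = 75.4 pm.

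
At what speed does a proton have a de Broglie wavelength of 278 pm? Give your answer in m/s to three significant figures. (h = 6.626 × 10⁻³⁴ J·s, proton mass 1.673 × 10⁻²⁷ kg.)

p = h/λ = 6.626 × 10⁻³⁴ / 2.780 × 10⁻¹⁰ = 2.383 × 10⁻²⁴ kg·m/s.
v = p/m = 2.383 × 10⁻²⁴ / 1.673 × 10⁻²⁷ = 1.42 × 10³ m/s = 1420 m/s.

v = 1420 m/s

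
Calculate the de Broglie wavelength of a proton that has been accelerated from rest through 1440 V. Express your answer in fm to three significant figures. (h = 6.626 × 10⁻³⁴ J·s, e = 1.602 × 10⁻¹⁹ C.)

λ = 754 fm

KE = eV = 1.602 × 10⁻¹⁹ × 1440 = 2.307 × 10⁻¹⁶ J.
p = √(2mKE) = √(2 × 1.673 × 10⁻²⁷ × 2.307 × 10⁻¹⁶) = 8.786 × 10⁻²² kg·m/s.
λ = h/p = 6.626 × 10⁻³⁴ / 8.786 × 10⁻²² = 7.54 × 10⁻¹³ m = 754 fm.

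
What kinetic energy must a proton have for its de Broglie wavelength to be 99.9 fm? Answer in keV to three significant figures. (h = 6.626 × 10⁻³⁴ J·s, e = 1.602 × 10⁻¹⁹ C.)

KE = 82.1 keV

p = h/λ = 6.626 × 10⁻³⁴ / 9.990 × 10⁻¹⁴ = 6.633 × 10⁻²¹ kg·m/s.
KE = p²/(2m) = (6.633 × 10⁻²¹)² / (2 × 1.673 × 10⁻²⁷) = 1.315 × 10⁻¹⁴ J = 82.1 keV.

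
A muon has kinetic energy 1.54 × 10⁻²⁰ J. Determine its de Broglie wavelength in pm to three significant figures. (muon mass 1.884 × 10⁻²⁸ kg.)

λ = 275 pm

p = √(2mKE) = √(2 × 1.884 × 10⁻²⁸ × 1.540 × 10⁻²⁰) = 2.409 × 10⁻²⁴ kg·m/s.
λ = h/p = 6.626 × 10⁻³⁴ / 2.409 × 10⁻²⁴ = 2.75 × 10⁻¹⁰ m = 275 pm.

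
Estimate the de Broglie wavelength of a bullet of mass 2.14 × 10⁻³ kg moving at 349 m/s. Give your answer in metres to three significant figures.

p = mv = 2.14 × 10⁻³ × 349 = 7.469 × 10⁻¹ kg·m/s.
λ = h/p = 6.626 × 10⁻³⁴ / 7.469 × 10⁻¹ = 8.87 × 10⁻³⁴ m.

λ = 8.87 × 10⁻³⁴ m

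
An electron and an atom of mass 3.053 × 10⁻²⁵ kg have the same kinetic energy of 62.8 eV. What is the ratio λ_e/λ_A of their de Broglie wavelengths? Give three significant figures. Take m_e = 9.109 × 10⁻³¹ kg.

λ_e/λ_A = 579

At fixed KE, p = √(2mKE) so λ = h/p ∝ 1/√m.
λ_e/λ_A = √(m_A/m_e) = √(3.053 × 10⁻²⁵/9.109 × 10⁻³¹) = √(3.352 × 10⁵) = 579.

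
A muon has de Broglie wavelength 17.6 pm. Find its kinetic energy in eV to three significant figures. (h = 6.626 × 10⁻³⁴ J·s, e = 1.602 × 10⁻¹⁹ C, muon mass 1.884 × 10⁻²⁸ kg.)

p = h/λ = 6.626 × 10⁻³⁴ / 1.760 × 10⁻¹¹ = 3.765 × 10⁻²³ kg·m/s.
KE = p²/(2m) = (3.765 × 10⁻²³)² / (2 × 1.884 × 10⁻²⁸) = 3.762 × 10⁻¹⁸ J = 23.5 eV.

KE = 23.5 eV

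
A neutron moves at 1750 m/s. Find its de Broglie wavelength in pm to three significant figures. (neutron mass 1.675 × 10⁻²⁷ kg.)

p = mv = 1.675 × 10⁻²⁷ × 1750 = 2.931 × 10⁻²⁴ kg·m/s.
λ = h/p = 6.626 × 10⁻³⁴ / 2.931 × 10⁻²⁴ = 2.26 × 10⁻¹⁰ m = 226 pm.

λ = 226 pm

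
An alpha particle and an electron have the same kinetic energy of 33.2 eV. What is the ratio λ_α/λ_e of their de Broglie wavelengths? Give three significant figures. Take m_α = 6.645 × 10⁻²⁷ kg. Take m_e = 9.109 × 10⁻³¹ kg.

At fixed KE, p = √(2mKE) so λ = h/p ∝ 1/√m.
λ_α/λ_e = √(m_e/m_α) = √(9.109 × 10⁻³¹/6.645 × 10⁻²⁷) = √(1.371 × 10⁻⁴) = 0.0117.

λ_α/λ_e = 0.0117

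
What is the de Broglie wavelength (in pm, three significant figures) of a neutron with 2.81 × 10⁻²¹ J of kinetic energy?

λ = 216 pm

p = √(2mKE) = √(2 × 1.675 × 10⁻²⁷ × 2.810 × 10⁻²¹) = 3.068 × 10⁻²⁴ kg·m/s.
λ = h/p = 6.626 × 10⁻³⁴ / 3.068 × 10⁻²⁴ = 2.16 × 10⁻¹⁰ m = 216 pm.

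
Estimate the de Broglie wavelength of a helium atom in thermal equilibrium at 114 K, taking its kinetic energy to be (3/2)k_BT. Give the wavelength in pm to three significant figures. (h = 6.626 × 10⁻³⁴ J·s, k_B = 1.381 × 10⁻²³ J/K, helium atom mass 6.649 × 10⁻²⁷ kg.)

λ = 118 pm

KE = (3/2)k_BT = 1.5 × 1.381 × 10⁻²³ × 114 = 2.362 × 10⁻²¹ J.
p = √(2mKE) = √(2 × 6.649 × 10⁻²⁷ × 2.362 × 10⁻²¹) = 5.604 × 10⁻²⁴ kg·m/s.
λ = h/p = 1.18 × 10⁻¹⁰ m = 118 pm.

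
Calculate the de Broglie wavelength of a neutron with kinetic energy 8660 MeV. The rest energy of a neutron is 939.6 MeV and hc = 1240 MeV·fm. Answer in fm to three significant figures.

λ = 0.130 fm

Total energy E = KE + m₀c² = 8660 + 939.6 = 9599.6 MeV.
(pc)² = E² − (m₀c²)² = (9599.6)² − (939.6)² = 9.127 × 10⁷ MeV², so pc = 9554 MeV.
λ = hc/(pc) = 1240 MeV·fm / 9554 MeV = 0.130 fm.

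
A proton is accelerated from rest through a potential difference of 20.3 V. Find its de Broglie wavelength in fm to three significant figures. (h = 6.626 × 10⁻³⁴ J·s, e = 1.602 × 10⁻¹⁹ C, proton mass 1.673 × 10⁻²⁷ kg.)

λ = 6350 fm

KE = eV = 1.602 × 10⁻¹⁹ × 20.30 = 3.252 × 10⁻¹⁸ J.
p = √(2mKE) = √(2 × 1.673 × 10⁻²⁷ × 3.252 × 10⁻¹⁸) = 1.043 × 10⁻²² kg·m/s.
λ = h/p = 6.626 × 10⁻³⁴ / 1.043 × 10⁻²² = 6.35 × 10⁻¹² m = 6350 fm.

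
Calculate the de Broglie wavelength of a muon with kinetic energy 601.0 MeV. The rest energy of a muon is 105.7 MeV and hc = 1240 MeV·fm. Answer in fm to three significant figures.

λ = 1.77 fm

Total energy E = KE + m₀c² = 601.0 + 105.7 = 706.7 MeV.
(pc)² = E² − (m₀c²)² = (706.7)² − (105.7)² = 4.883 × 10⁵ MeV², so pc = 698.8 MeV.
λ = hc/(pc) = 1240 MeV·fm / 698.8 MeV = 1.77 fm.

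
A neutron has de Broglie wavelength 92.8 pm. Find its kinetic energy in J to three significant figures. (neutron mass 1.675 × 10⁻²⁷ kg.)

KE = 1.52 × 10⁻²⁰ J

p = h/λ = 6.626 × 10⁻³⁴ / 9.280 × 10⁻¹¹ = 7.140 × 10⁻²⁴ kg·m/s.
KE = p²/(2m) = (7.140 × 10⁻²⁴)² / (2 × 1.675 × 10⁻²⁷) = 1.522 × 10⁻²⁰ J = 1.52 × 10⁻²⁰ J.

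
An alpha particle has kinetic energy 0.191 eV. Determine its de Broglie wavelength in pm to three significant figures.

λ = 32.9 pm

KE = 0.191 eV = 3.060 × 10⁻²⁰ J.
p = √(2mKE) = √(2 × 6.645 × 10⁻²⁷ × 3.060 × 10⁻²⁰) = 2.017 × 10⁻²³ kg·m/s.
λ = h/p = 6.626 × 10⁻³⁴ / 2.017 × 10⁻²³ = 3.29 × 10⁻¹¹ m = 32.9 pm.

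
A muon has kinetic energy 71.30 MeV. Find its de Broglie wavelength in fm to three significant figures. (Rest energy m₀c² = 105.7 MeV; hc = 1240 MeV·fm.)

λ = 8.73 fm

Total energy E = KE + m₀c² = 71.30 + 105.7 = 177.00 MeV.
(pc)² = E² − (m₀c²)² = (177.00)² − (105.7)² = 2.016 × 10⁴ MeV², so pc = 142.0 MeV.
λ = hc/(pc) = 1240 MeV·fm / 142.0 MeV = 8.73 fm.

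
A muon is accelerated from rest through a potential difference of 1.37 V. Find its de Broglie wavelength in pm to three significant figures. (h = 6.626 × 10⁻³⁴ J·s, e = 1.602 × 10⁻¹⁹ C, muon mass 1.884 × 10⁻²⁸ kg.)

λ = 72.9 pm

KE = eV = 1.602 × 10⁻¹⁹ × 1.370 = 2.195 × 10⁻¹⁹ J.
p = √(2mKE) = √(2 × 1.884 × 10⁻²⁸ × 2.195 × 10⁻¹⁹) = 9.094 × 10⁻²⁴ kg·m/s.
λ = h/p = 6.626 × 10⁻³⁴ / 9.094 × 10⁻²⁴ = 7.29 × 10⁻¹¹ m = 72.9 pm.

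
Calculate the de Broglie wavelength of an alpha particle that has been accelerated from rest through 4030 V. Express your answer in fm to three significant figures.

λ = 160 fm

KE = 2eV = 2 × 1.602 × 10⁻¹⁹ × 4030 = 1.291 × 10⁻¹⁵ J.
p = √(2mKE) = √(2 × 6.645 × 10⁻²⁷ × 1.291 × 10⁻¹⁵) = 4.142 × 10⁻²¹ kg·m/s.
λ = h/p = 6.626 × 10⁻³⁴ / 4.142 × 10⁻²¹ = 1.60 × 10⁻¹³ m = 160 fm.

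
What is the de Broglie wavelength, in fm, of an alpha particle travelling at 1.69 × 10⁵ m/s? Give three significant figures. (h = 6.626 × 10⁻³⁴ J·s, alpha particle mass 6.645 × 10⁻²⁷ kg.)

λ = 590 fm

p = mv = 6.645 × 10⁻²⁷ × 1.69 × 10⁵ = 1.123 × 10⁻²¹ kg·m/s.
λ = h/p = 6.626 × 10⁻³⁴ / 1.123 × 10⁻²¹ = 5.90 × 10⁻¹³ m = 590 fm.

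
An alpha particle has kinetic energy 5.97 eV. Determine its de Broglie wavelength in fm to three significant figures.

λ = 5880 fm

KE = 5.97 eV = 9.564 × 10⁻¹⁹ J.
p = √(2mKE) = √(2 × 6.645 × 10⁻²⁷ × 9.564 × 10⁻¹⁹) = 1.127 × 10⁻²² kg·m/s.
λ = h/p = 6.626 × 10⁻³⁴ / 1.127 × 10⁻²² = 5.88 × 10⁻¹² m = 5880 fm.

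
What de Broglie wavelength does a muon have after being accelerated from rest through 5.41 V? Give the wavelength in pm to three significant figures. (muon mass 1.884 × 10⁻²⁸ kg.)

KE = eV = 1.602 × 10⁻¹⁹ × 5.410 = 8.667 × 10⁻¹⁹ J.
p = √(2mKE) = √(2 × 1.884 × 10⁻²⁸ × 8.667 × 10⁻¹⁹) = 1.807 × 10⁻²³ kg·m/s.
λ = h/p = 6.626 × 10⁻³⁴ / 1.807 × 10⁻²³ = 3.67 × 10⁻¹¹ m = 36.7 pm.

λ = 36.7 pm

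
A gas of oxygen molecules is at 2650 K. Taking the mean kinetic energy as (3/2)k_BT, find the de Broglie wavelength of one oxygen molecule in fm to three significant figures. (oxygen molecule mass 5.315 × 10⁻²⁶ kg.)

KE = (3/2)k_BT = 1.5 × 1.381 × 10⁻²³ × 2650 = 5.489 × 10⁻²⁰ J.
p = √(2mKE) = √(2 × 5.315 × 10⁻²⁶ × 5.489 × 10⁻²⁰) = 7.639 × 10⁻²³ kg·m/s.
λ = h/p = 8.67 × 10⁻¹² m = 8670 fm.

λ = 8670 fm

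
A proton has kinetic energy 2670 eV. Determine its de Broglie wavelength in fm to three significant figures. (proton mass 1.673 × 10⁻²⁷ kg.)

KE = 2670 eV = 4.277 × 10⁻¹⁶ J.
p = √(2mKE) = √(2 × 1.673 × 10⁻²⁷ × 4.277 × 10⁻¹⁶) = 1.196 × 10⁻²¹ kg·m/s.
λ = h/p = 6.626 × 10⁻³⁴ / 1.196 × 10⁻²¹ = 5.54 × 10⁻¹³ m = 554 fm.

λ = 554 fm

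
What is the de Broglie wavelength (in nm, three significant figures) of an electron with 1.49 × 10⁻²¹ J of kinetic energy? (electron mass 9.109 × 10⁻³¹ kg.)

λ = 12.7 nm

p = √(2mKE) = √(2 × 9.109 × 10⁻³¹ × 1.490 × 10⁻²¹) = 5.210 × 10⁻²⁶ kg·m/s.
λ = h/p = 6.626 × 10⁻³⁴ / 5.210 × 10⁻²⁶ = 1.27 × 10⁻⁸ m = 12.7 nm.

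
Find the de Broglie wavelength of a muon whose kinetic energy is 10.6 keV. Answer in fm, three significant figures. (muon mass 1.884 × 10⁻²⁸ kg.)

λ = 828 fm

KE = 10.6 keV = 1.698 × 10⁻¹⁵ J.
p = √(2mKE) = √(2 × 1.884 × 10⁻²⁸ × 1.698 × 10⁻¹⁵) = 7.999 × 10⁻²² kg·m/s.
λ = h/p = 6.626 × 10⁻³⁴ / 7.999 × 10⁻²² = 8.28 × 10⁻¹³ m = 828 fm.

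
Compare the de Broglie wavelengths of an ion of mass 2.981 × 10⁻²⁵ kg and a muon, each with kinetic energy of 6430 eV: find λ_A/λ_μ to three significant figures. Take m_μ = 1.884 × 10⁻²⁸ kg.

At fixed KE, p = √(2mKE) so λ = h/p ∝ 1/√m.
λ_A/λ_μ = √(m_μ/m_A) = √(1.884 × 10⁻²⁸/2.981 × 10⁻²⁵) = √(6.320 × 10⁻⁴) = 0.0251.

λ_A/λ_μ = 0.0251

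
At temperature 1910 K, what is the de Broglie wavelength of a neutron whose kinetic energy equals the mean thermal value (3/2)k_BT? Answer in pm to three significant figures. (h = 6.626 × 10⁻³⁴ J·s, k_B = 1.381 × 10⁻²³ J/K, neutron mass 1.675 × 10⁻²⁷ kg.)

λ = 57.6 pm

KE = (3/2)k_BT = 1.5 × 1.381 × 10⁻²³ × 1910 = 3.957 × 10⁻²⁰ J.
p = √(2mKE) = √(2 × 1.675 × 10⁻²⁷ × 3.957 × 10⁻²⁰) = 1.151 × 10⁻²³ kg·m/s.
λ = h/p = 5.76 × 10⁻¹¹ m = 57.6 pm.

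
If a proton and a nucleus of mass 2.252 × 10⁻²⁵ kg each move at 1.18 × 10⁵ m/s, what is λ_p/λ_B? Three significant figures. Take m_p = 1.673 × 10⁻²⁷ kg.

At fixed v, p = mv so λ = h/(mv) ∝ 1/m.
λ_p/λ_B = m_B/m_p = 2.252 × 10⁻²⁵/1.673 × 10⁻²⁷ = 135.

λ_p/λ_B = 135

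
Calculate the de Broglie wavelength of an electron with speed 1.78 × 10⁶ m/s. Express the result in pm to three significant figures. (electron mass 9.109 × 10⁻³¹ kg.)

λ = 409 pm

p = mv = 9.109 × 10⁻³¹ × 1.78 × 10⁶ = 1.621 × 10⁻²⁴ kg·m/s.
λ = h/p = 6.626 × 10⁻³⁴ / 1.621 × 10⁻²⁴ = 4.09 × 10⁻¹⁰ m = 409 pm.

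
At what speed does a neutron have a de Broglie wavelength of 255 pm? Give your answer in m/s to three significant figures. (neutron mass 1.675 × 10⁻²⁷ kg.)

v = 1550 m/s

p = h/λ = 6.626 × 10⁻³⁴ / 2.550 × 10⁻¹⁰ = 2.598 × 10⁻²⁴ kg·m/s.
v = p/m = 2.598 × 10⁻²⁴ / 1.675 × 10⁻²⁷ = 1.55 × 10³ m/s = 1550 m/s.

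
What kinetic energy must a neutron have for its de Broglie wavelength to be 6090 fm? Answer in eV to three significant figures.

KE = 22.1 eV

p = h/λ = 6.626 × 10⁻³⁴ / 6.090 × 10⁻¹² = 1.088 × 10⁻²² kg·m/s.
KE = p²/(2m) = (1.088 × 10⁻²²)² / (2 × 1.675 × 10⁻²⁷) = 3.534 × 10⁻¹⁸ J = 22.1 eV.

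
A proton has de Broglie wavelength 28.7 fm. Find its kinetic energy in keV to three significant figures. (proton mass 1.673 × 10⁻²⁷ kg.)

p = h/λ = 6.626 × 10⁻³⁴ / 2.870 × 10⁻¹⁴ = 2.309 × 10⁻²⁰ kg·m/s.
KE = p²/(2m) = (2.309 × 10⁻²⁰)² / (2 × 1.673 × 10⁻²⁷) = 1.593 × 10⁻¹³ J = 994 keV.

KE = 994 keV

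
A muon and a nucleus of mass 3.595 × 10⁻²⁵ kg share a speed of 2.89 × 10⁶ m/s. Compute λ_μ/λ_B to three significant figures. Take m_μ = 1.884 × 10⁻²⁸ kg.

λ_μ/λ_B = 1910

At fixed v, p = mv so λ = h/(mv) ∝ 1/m.
λ_μ/λ_B = m_B/m_μ = 3.595 × 10⁻²⁵/1.884 × 10⁻²⁸ = 1910.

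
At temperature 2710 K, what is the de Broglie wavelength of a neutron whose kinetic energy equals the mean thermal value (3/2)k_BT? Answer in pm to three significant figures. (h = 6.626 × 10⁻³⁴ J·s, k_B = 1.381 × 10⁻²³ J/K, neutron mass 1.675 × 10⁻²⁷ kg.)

KE = (3/2)k_BT = 1.5 × 1.381 × 10⁻²³ × 2710 = 5.614 × 10⁻²⁰ J.
p = √(2mKE) = √(2 × 1.675 × 10⁻²⁷ × 5.614 × 10⁻²⁰) = 1.371 × 10⁻²³ kg·m/s.
λ = h/p = 4.83 × 10⁻¹¹ m = 48.3 pm.

λ = 48.3 pm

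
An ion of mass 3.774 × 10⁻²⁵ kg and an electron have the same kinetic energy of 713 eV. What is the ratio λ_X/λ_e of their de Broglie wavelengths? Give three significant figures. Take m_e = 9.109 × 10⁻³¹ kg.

λ_X/λ_e = 1.55 × 10⁻³

At fixed KE, p = √(2mKE) so λ = h/p ∝ 1/√m.
λ_X/λ_e = √(m_e/m_X) = √(9.109 × 10⁻³¹/3.774 × 10⁻²⁵) = √(2.414 × 10⁻⁶) = 1.55 × 10⁻³.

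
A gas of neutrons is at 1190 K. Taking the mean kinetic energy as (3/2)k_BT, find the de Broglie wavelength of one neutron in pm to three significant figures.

KE = (3/2)k_BT = 1.5 × 1.381 × 10⁻²³ × 1190 = 2.465 × 10⁻²⁰ J.
p = √(2mKE) = √(2 × 1.675 × 10⁻²⁷ × 2.465 × 10⁻²⁰) = 9.087 × 10⁻²⁴ kg·m/s.
λ = h/p = 7.29 × 10⁻¹¹ m = 72.9 pm.

λ = 72.9 pm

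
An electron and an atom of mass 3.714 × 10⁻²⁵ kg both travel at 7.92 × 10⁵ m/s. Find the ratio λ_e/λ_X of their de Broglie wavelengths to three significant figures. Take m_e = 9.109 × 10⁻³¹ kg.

At fixed v, p = mv so λ = h/(mv) ∝ 1/m.
λ_e/λ_X = m_X/m_e = 3.714 × 10⁻²⁵/9.109 × 10⁻³¹ = 4.08 × 10⁵.

λ_e/λ_X = 4.08 × 10⁵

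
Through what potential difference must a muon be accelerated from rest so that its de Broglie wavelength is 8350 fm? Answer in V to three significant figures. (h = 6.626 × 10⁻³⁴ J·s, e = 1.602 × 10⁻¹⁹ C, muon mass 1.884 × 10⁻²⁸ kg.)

V = 104 V

p = h/λ = 6.626 × 10⁻³⁴ / 8.350 × 10⁻¹² = 7.935 × 10⁻²³ kg·m/s.
KE = p²/(2m) = 1.671 × 10⁻¹⁷ J.
V = KE/e = 1.671 × 10⁻¹⁷ / (1.602 × 10⁻¹⁹) = 104 V.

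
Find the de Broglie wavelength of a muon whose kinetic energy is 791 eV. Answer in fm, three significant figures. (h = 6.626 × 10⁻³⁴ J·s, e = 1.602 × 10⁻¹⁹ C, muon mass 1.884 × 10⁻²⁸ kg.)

λ = 3030 fm

KE = 791 eV = 1.267 × 10⁻¹⁶ J.
p = √(2mKE) = √(2 × 1.884 × 10⁻²⁸ × 1.267 × 10⁻¹⁶) = 2.185 × 10⁻²² kg·m/s.
λ = h/p = 6.626 × 10⁻³⁴ / 2.185 × 10⁻²² = 3.03 × 10⁻¹² m = 3030 fm.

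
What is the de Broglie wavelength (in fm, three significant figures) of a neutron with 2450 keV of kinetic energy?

λ = 18.3 fm

KE = 2450 keV = 3.925 × 10⁻¹³ J.
p = √(2mKE) = √(2 × 1.675 × 10⁻²⁷ × 3.925 × 10⁻¹³) = 3.626 × 10⁻²⁰ kg·m/s.
λ = h/p = 6.626 × 10⁻³⁴ / 3.626 × 10⁻²⁰ = 1.83 × 10⁻¹⁴ m = 18.3 fm.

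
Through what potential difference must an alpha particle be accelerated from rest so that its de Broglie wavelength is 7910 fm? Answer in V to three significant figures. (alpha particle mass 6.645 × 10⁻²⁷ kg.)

p = h/λ = 6.626 × 10⁻³⁴ / 7.910 × 10⁻¹² = 8.377 × 10⁻²³ kg·m/s.
KE = p²/(2m) = 5.280 × 10⁻¹⁹ J.
V = KE/2e = 5.280 × 10⁻¹⁹ / (2 × 1.602 × 10⁻¹⁹) = 1.65 V.

V = 1.65 V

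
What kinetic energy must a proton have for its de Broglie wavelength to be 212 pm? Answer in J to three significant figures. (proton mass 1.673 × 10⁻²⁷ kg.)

p = h/λ = 6.626 × 10⁻³⁴ / 2.120 × 10⁻¹⁰ = 3.125 × 10⁻²⁴ kg·m/s.
KE = p²/(2m) = (3.125 × 10⁻²⁴)² / (2 × 1.673 × 10⁻²⁷) = 2.919 × 10⁻²¹ J = 2.92 × 10⁻²¹ J.

KE = 2.92 × 10⁻²¹ J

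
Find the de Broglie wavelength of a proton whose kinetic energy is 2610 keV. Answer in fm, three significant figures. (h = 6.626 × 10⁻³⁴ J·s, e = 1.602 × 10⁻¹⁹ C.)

λ = 17.7 fm

KE = 2610 keV = 4.181 × 10⁻¹³ J.
p = √(2mKE) = √(2 × 1.673 × 10⁻²⁷ × 4.181 × 10⁻¹³) = 3.740 × 10⁻²⁰ kg·m/s.
λ = h/p = 6.626 × 10⁻³⁴ / 3.740 × 10⁻²⁰ = 1.77 × 10⁻¹⁴ m = 17.7 fm.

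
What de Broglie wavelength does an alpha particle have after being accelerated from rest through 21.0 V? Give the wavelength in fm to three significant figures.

λ = 2220 fm

KE = 2eV = 2 × 1.602 × 10⁻¹⁹ × 21.00 = 6.728 × 10⁻¹⁸ J.
p = √(2mKE) = √(2 × 6.645 × 10⁻²⁷ × 6.728 × 10⁻¹⁸) = 2.990 × 10⁻²² kg·m/s.
λ = h/p = 6.626 × 10⁻³⁴ / 2.990 × 10⁻²² = 2.22 × 10⁻¹² m = 2220 fm.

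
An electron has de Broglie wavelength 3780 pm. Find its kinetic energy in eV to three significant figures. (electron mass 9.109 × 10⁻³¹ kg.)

KE = 0.105 eV

p = h/λ = 6.626 × 10⁻³⁴ / 3.780 × 10⁻⁹ = 1.753 × 10⁻²⁵ kg·m/s.
KE = p²/(2m) = (1.753 × 10⁻²⁵)² / (2 × 9.109 × 10⁻³¹) = 1.687 × 10⁻²⁰ J = 0.105 eV.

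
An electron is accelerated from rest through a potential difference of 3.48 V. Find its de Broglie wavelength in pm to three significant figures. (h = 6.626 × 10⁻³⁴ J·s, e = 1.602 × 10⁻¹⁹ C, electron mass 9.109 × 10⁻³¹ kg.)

λ = 657 pm

KE = eV = 1.602 × 10⁻¹⁹ × 3.480 = 5.575 × 10⁻¹⁹ J.
p = √(2mKE) = √(2 × 9.109 × 10⁻³¹ × 5.575 × 10⁻¹⁹) = 1.008 × 10⁻²⁴ kg·m/s.
λ = h/p = 6.626 × 10⁻³⁴ / 1.008 × 10⁻²⁴ = 6.57 × 10⁻¹⁰ m = 657 pm.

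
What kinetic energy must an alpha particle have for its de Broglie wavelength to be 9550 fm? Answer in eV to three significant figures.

KE = 2.26 eV

p = h/λ = 6.626 × 10⁻³⁴ / 9.550 × 10⁻¹² = 6.938 × 10⁻²³ kg·m/s.
KE = p²/(2m) = (6.938 × 10⁻²³)² / (2 × 6.645 × 10⁻²⁷) = 3.622 × 10⁻¹⁹ J = 2.26 eV.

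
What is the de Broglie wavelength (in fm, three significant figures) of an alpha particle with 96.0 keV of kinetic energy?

λ = 46.3 fm

KE = 96.0 keV = 1.538 × 10⁻¹⁴ J.
p = √(2mKE) = √(2 × 6.645 × 10⁻²⁷ × 1.538 × 10⁻¹⁴) = 1.430 × 10⁻²⁰ kg·m/s.
λ = h/p = 6.626 × 10⁻³⁴ / 1.430 × 10⁻²⁰ = 4.63 × 10⁻¹⁴ m = 46.3 fm.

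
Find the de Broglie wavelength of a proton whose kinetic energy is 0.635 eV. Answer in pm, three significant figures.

KE = 0.635 eV = 1.017 × 10⁻¹⁹ J.
p = √(2mKE) = √(2 × 1.673 × 10⁻²⁷ × 1.017 × 10⁻¹⁹) = 1.845 × 10⁻²³ kg·m/s.
λ = h/p = 6.626 × 10⁻³⁴ / 1.845 × 10⁻²³ = 3.59 × 10⁻¹¹ m = 35.9 pm.

λ = 35.9 pm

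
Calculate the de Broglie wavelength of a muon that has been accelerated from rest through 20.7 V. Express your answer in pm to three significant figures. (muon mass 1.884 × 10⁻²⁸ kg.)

KE = eV = 1.602 × 10⁻¹⁹ × 20.70 = 3.316 × 10⁻¹⁸ J.
p = √(2mKE) = √(2 × 1.884 × 10⁻²⁸ × 3.316 × 10⁻¹⁸) = 3.535 × 10⁻²³ kg·m/s.
λ = h/p = 6.626 × 10⁻³⁴ / 3.535 × 10⁻²³ = 1.87 × 10⁻¹¹ m = 18.7 pm.

λ = 18.7 pm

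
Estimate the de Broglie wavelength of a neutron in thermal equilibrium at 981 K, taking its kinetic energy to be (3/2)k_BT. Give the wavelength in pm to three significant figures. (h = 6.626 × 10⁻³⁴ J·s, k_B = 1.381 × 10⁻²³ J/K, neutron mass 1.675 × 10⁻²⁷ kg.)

λ = 80.3 pm

KE = (3/2)k_BT = 1.5 × 1.381 × 10⁻²³ × 981 = 2.032 × 10⁻²⁰ J.
p = √(2mKE) = √(2 × 1.675 × 10⁻²⁷ × 2.032 × 10⁻²⁰) = 8.251 × 10⁻²⁴ kg·m/s.
λ = h/p = 8.03 × 10⁻¹¹ m = 80.3 pm.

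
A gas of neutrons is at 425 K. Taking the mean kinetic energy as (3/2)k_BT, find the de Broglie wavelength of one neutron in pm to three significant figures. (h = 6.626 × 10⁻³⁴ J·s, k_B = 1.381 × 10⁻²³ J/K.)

KE = (3/2)k_BT = 1.5 × 1.381 × 10⁻²³ × 425 = 8.804 × 10⁻²¹ J.
p = √(2mKE) = √(2 × 1.675 × 10⁻²⁷ × 8.804 × 10⁻²¹) = 5.431 × 10⁻²⁴ kg·m/s.
λ = h/p = 1.22 × 10⁻¹⁰ m = 122 pm.

λ = 122 pm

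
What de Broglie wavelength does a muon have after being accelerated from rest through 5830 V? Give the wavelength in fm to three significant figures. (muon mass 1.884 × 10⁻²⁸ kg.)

KE = eV = 1.602 × 10⁻¹⁹ × 5830 = 9.340 × 10⁻¹⁶ J.
p = √(2mKE) = √(2 × 1.884 × 10⁻²⁸ × 9.340 × 10⁻¹⁶) = 5.932 × 10⁻²² kg·m/s.
λ = h/p = 6.626 × 10⁻³⁴ / 5.932 × 10⁻²² = 1.12 × 10⁻¹² m = 1120 fm.

λ = 1120 fm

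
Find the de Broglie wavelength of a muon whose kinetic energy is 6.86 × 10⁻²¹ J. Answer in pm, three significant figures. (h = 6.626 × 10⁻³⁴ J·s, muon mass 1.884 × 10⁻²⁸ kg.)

p = √(2mKE) = √(2 × 1.884 × 10⁻²⁸ × 6.860 × 10⁻²¹) = 1.608 × 10⁻²⁴ kg·m/s.
λ = h/p = 6.626 × 10⁻³⁴ / 1.608 × 10⁻²⁴ = 4.12 × 10⁻¹⁰ m = 412 pm.

λ = 412 pm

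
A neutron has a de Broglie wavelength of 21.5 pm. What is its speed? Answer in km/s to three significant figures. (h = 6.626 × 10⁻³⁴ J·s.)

v = 18.4 km/s

p = h/λ = 6.626 × 10⁻³⁴ / 2.150 × 10⁻¹¹ = 3.082 × 10⁻²³ kg·m/s.
v = p/m = 3.082 × 10⁻²³ / 1.675 × 10⁻²⁷ = 1.84 × 10⁴ m/s = 18.4 km/s.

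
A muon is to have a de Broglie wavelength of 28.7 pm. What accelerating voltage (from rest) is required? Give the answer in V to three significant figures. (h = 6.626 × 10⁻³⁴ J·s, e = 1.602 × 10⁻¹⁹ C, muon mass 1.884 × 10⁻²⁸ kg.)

V = 8.83 V

p = h/λ = 6.626 × 10⁻³⁴ / 2.870 × 10⁻¹¹ = 2.309 × 10⁻²³ kg·m/s.
KE = p²/(2m) = 1.415 × 10⁻¹⁸ J.
V = KE/e = 1.415 × 10⁻¹⁸ / (1.602 × 10⁻¹⁹) = 8.83 V.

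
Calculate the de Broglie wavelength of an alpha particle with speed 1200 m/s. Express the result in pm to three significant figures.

λ = 83.1 pm

p = mv = 6.645 × 10⁻²⁷ × 1200 = 7.974 × 10⁻²⁴ kg·m/s.
λ = h/p = 6.626 × 10⁻³⁴ / 7.974 × 10⁻²⁴ = 8.31 × 10⁻¹¹ m = 83.1 pm.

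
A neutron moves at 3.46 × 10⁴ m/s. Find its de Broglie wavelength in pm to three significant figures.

λ = 11.4 pm

p = mv = 1.675 × 10⁻²⁷ × 3.46 × 10⁴ = 5.796 × 10⁻²³ kg·m/s.
λ = h/p = 6.626 × 10⁻³⁴ / 5.796 × 10⁻²³ = 1.14 × 10⁻¹¹ m = 11.4 pm.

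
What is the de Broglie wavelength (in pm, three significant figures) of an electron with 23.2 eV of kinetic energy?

KE = 23.2 eV = 3.717 × 10⁻¹⁸ J.
p = √(2mKE) = √(2 × 9.109 × 10⁻³¹ × 3.717 × 10⁻¹⁸) = 2.602 × 10⁻²⁴ kg·m/s.
λ = h/p = 6.626 × 10⁻³⁴ / 2.602 × 10⁻²⁴ = 2.55 × 10⁻¹⁰ m = 255 pm.

λ = 255 pm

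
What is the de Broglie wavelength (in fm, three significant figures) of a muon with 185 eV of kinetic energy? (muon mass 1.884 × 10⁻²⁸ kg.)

KE = 185 eV = 2.964 × 10⁻¹⁷ J.
p = √(2mKE) = √(2 × 1.884 × 10⁻²⁸ × 2.964 × 10⁻¹⁷) = 1.057 × 10⁻²² kg·m/s.
λ = h/p = 6.626 × 10⁻³⁴ / 1.057 × 10⁻²² = 6.27 × 10⁻¹² m = 6270 fm.

λ = 6270 fm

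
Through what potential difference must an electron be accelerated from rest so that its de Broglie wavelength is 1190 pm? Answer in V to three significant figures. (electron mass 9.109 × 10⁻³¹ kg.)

p = h/λ = 6.626 × 10⁻³⁴ / 1.190 × 10⁻⁹ = 5.568 × 10⁻²⁵ kg·m/s.
KE = p²/(2m) = 1.702 × 10⁻¹⁹ J.
V = KE/e = 1.702 × 10⁻¹⁹ / (1.602 × 10⁻¹⁹) = 1.06 V.

V = 1.06 V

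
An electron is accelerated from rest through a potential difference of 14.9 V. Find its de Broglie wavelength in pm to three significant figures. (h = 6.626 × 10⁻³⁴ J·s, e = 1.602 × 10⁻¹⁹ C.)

KE = eV = 1.602 × 10⁻¹⁹ × 14.90 = 2.387 × 10⁻¹⁸ J.
p = √(2mKE) = √(2 × 9.109 × 10⁻³¹ × 2.387 × 10⁻¹⁸) = 2.085 × 10⁻²⁴ kg·m/s.
λ = h/p = 6.626 × 10⁻³⁴ / 2.085 × 10⁻²⁴ = 3.18 × 10⁻¹⁰ m = 318 pm.

λ = 318 pm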